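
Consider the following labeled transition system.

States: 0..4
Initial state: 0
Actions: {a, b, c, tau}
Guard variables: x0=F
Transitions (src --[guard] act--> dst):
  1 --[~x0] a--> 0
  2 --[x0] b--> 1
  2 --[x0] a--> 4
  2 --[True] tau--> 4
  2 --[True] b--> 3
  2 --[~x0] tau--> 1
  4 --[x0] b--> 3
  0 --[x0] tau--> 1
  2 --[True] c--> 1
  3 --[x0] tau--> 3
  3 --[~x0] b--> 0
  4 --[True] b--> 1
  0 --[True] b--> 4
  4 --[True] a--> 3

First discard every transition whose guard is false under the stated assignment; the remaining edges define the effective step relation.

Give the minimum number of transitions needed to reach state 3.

Breadth-first toward 3:
  L0 = {0}
  L1 = {4}
  L2 = {1,3}
first hit 3 at d=2 via b·a

Answer: 2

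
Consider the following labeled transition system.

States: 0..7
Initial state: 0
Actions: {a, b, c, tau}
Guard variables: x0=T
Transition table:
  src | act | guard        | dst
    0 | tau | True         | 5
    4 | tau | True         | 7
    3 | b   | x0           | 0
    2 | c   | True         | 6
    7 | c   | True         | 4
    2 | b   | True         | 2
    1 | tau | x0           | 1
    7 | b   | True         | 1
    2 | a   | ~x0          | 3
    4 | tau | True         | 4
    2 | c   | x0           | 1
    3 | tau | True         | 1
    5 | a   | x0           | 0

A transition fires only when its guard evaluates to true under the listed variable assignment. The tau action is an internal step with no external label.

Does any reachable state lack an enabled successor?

Answer: DEADLOCK-FREE

Working:
R = {0,5}
  0: tau→5  [1 exit(s)]
  5: a→0  [1 exit(s)]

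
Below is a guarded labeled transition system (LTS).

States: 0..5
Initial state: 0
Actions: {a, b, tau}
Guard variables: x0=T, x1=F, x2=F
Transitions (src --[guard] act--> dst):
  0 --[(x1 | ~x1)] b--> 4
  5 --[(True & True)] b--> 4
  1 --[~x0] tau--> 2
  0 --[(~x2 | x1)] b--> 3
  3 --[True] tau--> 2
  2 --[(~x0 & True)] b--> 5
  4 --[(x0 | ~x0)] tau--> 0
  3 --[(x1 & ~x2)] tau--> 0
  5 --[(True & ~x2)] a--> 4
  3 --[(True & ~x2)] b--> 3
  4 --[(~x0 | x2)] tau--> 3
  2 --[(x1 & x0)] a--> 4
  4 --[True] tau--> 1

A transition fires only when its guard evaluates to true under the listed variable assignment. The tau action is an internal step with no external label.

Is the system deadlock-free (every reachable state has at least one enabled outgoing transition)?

Answer: DEADLOCK at state 1

Trace:
R = {0,1,2,3,4}
  0: b→3  b→4  [2 exit(s)]
  1: ∅  [no exit]
  2: ∅  [no exit]
  3: b→3  tau→2  [2 exit(s)]
  4: tau→0  tau→1  [2 exit(s)]
Path to 1: b·tau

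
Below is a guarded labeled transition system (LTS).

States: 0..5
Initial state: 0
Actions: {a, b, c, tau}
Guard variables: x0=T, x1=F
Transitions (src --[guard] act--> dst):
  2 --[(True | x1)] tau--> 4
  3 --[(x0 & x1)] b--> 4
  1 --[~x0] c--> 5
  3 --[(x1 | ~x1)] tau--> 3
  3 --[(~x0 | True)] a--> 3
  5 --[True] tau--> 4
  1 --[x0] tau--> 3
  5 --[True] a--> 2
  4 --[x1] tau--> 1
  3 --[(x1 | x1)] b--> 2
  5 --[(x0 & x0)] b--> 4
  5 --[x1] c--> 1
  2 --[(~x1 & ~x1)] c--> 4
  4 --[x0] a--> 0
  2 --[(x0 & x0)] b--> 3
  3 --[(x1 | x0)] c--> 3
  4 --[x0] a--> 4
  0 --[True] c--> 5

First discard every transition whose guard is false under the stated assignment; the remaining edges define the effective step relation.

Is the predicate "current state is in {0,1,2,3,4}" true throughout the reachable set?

Answer: INVARIANT VIOLATED at state 5

Analysis:
Safe = {0,1,2,3,4}
Reachable = {0,2,3,4,5}
  0: ✓
  2: ✓
  3: ✓
  4: ✓
  5: outside
reach 5 via c — violates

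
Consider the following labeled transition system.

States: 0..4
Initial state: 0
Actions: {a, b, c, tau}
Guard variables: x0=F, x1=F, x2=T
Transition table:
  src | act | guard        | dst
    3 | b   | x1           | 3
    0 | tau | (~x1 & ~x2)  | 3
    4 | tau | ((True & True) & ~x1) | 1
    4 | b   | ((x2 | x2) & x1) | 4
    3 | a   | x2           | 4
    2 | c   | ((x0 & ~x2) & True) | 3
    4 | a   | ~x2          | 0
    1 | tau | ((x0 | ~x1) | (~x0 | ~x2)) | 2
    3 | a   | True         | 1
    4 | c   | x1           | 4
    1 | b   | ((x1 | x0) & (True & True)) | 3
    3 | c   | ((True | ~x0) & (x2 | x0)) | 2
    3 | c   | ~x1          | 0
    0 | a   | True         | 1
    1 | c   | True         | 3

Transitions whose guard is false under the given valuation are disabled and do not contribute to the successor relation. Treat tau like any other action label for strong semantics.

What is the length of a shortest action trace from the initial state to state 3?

Breadth-first toward 3:
  Layer 0: {0}
  Layer 1: {1}
  Layer 2: {2,3}
first hit 3 at d=2 via a·c

Answer: 2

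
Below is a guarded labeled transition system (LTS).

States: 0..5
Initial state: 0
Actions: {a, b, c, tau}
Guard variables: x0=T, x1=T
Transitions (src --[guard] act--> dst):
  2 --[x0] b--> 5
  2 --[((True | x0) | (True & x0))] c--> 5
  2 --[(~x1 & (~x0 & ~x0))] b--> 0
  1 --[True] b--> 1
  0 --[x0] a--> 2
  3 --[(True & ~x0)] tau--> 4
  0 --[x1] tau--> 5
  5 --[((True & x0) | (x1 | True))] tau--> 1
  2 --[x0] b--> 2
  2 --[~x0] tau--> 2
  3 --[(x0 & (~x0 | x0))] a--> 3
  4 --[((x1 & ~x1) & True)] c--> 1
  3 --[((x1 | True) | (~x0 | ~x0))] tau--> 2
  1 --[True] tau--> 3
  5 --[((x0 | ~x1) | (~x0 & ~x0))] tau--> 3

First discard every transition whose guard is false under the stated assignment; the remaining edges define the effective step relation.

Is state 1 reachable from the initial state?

11 transition(s) survive guard evaluation.
Layer 0: {0}
Layer 1: {2,5}  total {0,2,5}
Layer 2: {1,3}  total {0,1,2,3,5}
Reachable = {0,1,2,3,5}
witness 1: tau·tau

Answer: REACHABLE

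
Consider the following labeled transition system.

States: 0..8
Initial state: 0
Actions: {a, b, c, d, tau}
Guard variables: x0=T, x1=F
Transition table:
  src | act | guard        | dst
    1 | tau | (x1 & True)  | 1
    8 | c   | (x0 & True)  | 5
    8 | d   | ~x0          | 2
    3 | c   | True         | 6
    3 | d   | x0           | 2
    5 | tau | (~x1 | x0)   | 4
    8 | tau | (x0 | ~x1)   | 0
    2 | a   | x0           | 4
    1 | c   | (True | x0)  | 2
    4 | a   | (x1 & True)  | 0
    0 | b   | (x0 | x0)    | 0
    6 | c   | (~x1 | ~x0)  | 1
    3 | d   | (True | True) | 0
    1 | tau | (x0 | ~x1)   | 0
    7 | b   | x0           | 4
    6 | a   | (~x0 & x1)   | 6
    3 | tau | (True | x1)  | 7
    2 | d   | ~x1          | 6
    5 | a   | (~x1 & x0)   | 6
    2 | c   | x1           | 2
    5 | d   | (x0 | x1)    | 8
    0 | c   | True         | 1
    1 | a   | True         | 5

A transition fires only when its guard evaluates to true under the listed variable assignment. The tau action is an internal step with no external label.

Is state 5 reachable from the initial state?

Guard filter leaves 18 enabled edge(s).
Layer 0: {0}
Layer 1: {1}  cumulative {0,1}
Layer 2: {2,5}  cumulative {0,1,2,5}
Layer 3: {4,6,8}  cumulative {0,1,2,4,5,6,8}
R = {0,1,2,4,5,6,8}
trace reaching 5: c·a

Answer: REACHABLE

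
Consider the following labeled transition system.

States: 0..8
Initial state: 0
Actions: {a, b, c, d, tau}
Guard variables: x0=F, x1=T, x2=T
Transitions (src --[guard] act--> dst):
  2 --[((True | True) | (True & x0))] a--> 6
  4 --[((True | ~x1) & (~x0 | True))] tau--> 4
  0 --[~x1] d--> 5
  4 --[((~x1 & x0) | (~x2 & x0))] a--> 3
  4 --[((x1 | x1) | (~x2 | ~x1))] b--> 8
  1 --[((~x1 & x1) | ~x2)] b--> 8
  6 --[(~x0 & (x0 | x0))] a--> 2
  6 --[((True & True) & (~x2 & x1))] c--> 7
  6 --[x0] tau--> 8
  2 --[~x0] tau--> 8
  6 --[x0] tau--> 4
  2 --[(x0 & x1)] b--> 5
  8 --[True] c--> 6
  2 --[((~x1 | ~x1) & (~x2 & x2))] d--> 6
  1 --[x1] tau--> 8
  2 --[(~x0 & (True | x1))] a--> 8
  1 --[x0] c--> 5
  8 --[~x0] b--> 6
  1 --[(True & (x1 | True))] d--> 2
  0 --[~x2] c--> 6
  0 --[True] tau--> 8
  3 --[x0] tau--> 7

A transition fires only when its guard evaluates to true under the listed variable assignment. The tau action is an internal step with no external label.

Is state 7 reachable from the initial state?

Answer: UNREACHABLE

Trace:
10 transition(s) survive guard evaluation.
depth 0: {0}
depth 1: {8}  total {0,8}
depth 2: {6}  total {0,6,8}
Reachable = {0,6,8}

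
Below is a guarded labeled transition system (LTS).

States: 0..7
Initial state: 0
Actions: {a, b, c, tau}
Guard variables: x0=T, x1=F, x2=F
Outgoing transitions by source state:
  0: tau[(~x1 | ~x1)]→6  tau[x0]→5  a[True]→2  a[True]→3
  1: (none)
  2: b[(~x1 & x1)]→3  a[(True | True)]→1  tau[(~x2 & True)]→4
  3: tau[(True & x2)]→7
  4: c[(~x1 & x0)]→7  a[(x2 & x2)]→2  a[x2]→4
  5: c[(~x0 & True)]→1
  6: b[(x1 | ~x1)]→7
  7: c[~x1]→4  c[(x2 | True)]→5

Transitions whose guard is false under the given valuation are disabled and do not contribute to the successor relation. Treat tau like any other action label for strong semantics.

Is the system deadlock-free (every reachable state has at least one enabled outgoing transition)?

Reachable = {0,1,2,3,4,5,6,7}
  0: a→2  a→3  tau→5  tau→6  [deg 4]
  1: ∅  [STUCK]
  2: a→1  tau→4  [deg 2]
  3: ∅  [STUCK]
  4: c→7  [deg 1]
  5: ∅  [STUCK]
  6: b→7  [deg 1]
  7: c→4  c→5  [deg 2]
trace reaching 1: a·a

Answer: DEADLOCK at state 1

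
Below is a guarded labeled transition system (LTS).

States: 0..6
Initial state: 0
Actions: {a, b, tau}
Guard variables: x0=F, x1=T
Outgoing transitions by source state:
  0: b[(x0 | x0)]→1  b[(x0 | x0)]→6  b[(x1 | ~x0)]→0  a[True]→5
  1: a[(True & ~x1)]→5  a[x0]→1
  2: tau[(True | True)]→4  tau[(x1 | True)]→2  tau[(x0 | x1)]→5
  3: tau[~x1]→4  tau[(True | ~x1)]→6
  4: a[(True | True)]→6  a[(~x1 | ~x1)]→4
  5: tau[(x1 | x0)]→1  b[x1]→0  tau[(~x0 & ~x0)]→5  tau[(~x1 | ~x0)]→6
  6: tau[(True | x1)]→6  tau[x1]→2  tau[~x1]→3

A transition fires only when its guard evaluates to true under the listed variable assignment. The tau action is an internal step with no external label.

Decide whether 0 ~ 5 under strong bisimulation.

Answer: NOT BISIMILAR

Trace:
Bisimulation quotient by refinement:
  P[0] = {{0,1,2,3,4,5,6}}
  P[1] = {{0},{1},{2,3,6},{4},{5}}
  P[2] = {{0},{1},{2},{3,6},{4},{5}}
  P[3] = {{0},{1},{2},{3},{4},{5},{6}}
stable after 4 split(s): 7 block(s)
0∈{0}, 5∈{5}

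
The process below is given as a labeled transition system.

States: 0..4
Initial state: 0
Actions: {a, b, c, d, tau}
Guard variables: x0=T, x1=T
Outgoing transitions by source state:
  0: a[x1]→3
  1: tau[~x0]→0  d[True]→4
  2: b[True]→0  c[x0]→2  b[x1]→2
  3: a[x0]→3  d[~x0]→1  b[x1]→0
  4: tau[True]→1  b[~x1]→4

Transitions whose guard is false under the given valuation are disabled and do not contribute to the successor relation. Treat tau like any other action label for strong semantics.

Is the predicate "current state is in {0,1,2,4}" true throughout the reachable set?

Answer: INVARIANT VIOLATED at state 3

Working:
Allowed set {0,1,2,4}
Reachable = {0,3}
  0: safe
  3: VIOLATES
witness against invariant: a → 3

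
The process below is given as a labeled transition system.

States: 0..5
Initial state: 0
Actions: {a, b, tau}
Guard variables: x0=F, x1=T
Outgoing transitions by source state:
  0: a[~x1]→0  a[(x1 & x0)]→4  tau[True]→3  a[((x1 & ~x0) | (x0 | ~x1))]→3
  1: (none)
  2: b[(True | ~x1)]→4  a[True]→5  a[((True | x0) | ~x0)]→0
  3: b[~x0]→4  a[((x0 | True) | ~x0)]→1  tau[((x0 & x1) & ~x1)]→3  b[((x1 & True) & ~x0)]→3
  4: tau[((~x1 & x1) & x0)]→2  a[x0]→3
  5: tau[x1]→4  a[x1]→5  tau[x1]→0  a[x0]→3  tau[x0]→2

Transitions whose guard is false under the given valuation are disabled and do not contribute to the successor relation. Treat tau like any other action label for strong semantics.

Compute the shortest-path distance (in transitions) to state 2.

Answer: UNREACHABLE

Analysis:
BFS to 2:
  L0 = {0}
  L1 = {3}
  L2 = {1,4}
2 never appears.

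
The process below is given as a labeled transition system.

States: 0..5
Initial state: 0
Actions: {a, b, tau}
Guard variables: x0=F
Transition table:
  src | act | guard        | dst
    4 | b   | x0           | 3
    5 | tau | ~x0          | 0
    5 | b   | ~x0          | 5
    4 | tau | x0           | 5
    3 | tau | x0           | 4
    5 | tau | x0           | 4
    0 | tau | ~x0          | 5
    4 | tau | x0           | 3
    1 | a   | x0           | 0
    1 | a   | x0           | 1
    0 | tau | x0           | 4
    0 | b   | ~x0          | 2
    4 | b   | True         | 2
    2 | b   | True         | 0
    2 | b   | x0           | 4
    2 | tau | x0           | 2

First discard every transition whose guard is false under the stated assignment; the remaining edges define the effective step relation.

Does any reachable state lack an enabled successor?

Reachable = {0,2,5}
  0: b→2  tau→5  [deg 2]
  2: b→0  [deg 1]
  5: b→5  tau→0  [deg 2]

Answer: DEADLOCK-FREE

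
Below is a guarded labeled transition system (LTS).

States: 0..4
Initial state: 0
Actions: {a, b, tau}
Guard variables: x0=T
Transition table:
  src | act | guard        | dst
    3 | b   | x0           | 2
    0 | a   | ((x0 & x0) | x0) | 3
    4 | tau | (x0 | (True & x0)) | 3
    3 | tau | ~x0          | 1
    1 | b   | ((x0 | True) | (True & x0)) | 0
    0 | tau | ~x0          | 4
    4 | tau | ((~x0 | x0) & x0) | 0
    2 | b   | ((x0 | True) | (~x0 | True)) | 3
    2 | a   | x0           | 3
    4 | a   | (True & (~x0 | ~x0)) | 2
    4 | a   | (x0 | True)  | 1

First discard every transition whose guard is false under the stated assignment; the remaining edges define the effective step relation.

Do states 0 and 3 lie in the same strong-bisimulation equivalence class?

Refine partition for ~:
  round 0: {{0,1,2,3,4}}
  round 1: {{0},{1,3},{2},{4}}
  round 2: {{0},{1},{2},{3},{4}}
5 equivalence class(es) (converged in 3)
class of 0: {0}; class of 3: {3}

Answer: NOT BISIMILAR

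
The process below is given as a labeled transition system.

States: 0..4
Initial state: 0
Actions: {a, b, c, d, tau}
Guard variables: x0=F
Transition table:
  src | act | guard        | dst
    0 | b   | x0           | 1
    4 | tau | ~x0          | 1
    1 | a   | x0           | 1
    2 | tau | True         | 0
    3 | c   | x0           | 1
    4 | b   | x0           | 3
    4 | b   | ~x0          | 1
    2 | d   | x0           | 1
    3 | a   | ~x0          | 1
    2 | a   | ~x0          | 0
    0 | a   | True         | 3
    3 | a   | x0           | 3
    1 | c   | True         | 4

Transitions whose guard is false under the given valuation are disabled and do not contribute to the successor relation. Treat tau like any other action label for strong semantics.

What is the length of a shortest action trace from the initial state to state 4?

Breadth-first toward 4:
  L0 = {0}
  L1 = {3}
  L2 = {1}
  L3 = {4}
depth(4)=3, e.g. a·a·c

Answer: 3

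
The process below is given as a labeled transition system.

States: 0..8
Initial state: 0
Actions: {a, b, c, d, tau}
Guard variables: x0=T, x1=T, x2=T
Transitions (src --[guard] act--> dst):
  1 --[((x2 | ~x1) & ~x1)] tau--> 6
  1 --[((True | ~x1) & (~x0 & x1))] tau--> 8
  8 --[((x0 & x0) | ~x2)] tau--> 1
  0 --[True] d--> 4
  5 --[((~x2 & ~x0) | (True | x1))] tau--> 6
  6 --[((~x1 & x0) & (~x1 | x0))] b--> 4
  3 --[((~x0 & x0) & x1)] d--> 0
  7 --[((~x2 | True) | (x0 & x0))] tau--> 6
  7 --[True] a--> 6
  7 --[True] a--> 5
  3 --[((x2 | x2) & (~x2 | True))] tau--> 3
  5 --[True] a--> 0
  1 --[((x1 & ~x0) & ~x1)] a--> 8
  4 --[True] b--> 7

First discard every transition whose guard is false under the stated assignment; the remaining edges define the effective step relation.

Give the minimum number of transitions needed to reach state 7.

Breadth-first toward 7:
  L0 = {0}
  L1 = {4}
  L2 = {7}
first hit 7 at d=2 via d·b

Answer: 2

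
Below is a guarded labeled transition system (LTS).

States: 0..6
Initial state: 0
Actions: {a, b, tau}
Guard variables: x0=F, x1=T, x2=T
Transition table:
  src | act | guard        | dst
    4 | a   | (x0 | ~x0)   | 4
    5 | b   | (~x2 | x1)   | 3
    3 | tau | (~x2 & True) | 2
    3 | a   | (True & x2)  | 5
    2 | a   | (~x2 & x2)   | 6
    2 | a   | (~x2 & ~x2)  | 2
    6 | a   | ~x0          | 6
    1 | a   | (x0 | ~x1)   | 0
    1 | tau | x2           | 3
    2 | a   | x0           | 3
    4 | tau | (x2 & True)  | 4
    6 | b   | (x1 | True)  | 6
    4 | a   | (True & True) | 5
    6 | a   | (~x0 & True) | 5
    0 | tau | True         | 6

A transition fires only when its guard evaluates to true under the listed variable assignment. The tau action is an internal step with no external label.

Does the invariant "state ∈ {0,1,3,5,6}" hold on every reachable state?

Allowed set {0,1,3,5,6}
R = {0,3,5,6}
  0: ok
  3: ok
  5: ok
  6: ok

Answer: INVARIANT HOLDS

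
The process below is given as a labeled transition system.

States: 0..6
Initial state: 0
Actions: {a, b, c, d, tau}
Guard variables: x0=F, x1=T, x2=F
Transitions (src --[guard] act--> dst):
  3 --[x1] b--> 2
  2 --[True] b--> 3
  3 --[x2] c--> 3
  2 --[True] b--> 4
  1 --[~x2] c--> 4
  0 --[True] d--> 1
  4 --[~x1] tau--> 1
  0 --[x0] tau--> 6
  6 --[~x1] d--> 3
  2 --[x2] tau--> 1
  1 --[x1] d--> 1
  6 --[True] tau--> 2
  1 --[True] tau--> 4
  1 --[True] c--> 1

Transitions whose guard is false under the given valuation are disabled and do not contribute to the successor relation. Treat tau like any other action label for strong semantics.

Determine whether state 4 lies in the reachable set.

Answer: REACHABLE

Trace:
Guard filter leaves 9 enabled edge(s).
L0 = {0}
L1 = {1}  now seen {0,1}
L2 = {4}  now seen {0,1,4}
Reachable = {0,1,4}
Path to 4: d·c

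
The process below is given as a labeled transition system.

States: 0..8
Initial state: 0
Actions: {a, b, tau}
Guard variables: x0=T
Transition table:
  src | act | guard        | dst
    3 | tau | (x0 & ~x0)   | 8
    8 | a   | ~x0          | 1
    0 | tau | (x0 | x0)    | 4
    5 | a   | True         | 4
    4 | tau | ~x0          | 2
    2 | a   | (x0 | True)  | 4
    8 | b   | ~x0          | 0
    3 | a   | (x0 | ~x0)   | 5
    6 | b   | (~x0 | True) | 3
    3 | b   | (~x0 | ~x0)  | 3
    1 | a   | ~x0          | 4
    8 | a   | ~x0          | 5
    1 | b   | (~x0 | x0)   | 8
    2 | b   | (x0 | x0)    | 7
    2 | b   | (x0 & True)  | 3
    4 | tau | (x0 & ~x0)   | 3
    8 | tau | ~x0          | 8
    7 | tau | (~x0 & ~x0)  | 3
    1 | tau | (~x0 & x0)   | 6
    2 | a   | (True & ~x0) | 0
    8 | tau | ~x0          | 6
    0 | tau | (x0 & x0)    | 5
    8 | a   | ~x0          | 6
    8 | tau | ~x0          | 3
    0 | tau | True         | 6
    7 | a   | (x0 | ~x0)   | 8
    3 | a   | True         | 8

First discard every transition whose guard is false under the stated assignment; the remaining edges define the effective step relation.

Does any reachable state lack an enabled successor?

Answer: DEADLOCK at state 4

Working:
R = {0,3,4,5,6,8}
  0: tau→4  tau→5  tau→6  [deg 3]
  3: a→5  a→8  [deg 2]
  4: ∅  [deadlock]
  5: a→4  [deg 1]
  6: b→3  [deg 1]
  8: ∅  [deadlock]
Path to 4: tau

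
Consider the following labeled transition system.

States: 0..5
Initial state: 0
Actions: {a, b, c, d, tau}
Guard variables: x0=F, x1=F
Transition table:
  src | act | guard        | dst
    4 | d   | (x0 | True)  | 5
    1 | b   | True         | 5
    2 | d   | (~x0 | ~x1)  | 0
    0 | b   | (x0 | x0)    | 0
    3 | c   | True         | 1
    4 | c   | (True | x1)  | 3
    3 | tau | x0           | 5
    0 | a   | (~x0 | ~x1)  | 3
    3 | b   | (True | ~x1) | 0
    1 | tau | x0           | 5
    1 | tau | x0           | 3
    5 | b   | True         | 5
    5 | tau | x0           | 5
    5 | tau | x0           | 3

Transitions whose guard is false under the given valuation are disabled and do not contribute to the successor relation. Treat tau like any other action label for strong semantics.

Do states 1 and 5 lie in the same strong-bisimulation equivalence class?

Compute ~ classes (split until stable):
  P[0] = {{0,1,2,3,4,5}}
  P[1] = {{0},{1,5},{2},{3},{4}}
stable after 2 split(s): 5 block(s)
[1]={1,5}  [5]={1,5}

Answer: BISIMILAR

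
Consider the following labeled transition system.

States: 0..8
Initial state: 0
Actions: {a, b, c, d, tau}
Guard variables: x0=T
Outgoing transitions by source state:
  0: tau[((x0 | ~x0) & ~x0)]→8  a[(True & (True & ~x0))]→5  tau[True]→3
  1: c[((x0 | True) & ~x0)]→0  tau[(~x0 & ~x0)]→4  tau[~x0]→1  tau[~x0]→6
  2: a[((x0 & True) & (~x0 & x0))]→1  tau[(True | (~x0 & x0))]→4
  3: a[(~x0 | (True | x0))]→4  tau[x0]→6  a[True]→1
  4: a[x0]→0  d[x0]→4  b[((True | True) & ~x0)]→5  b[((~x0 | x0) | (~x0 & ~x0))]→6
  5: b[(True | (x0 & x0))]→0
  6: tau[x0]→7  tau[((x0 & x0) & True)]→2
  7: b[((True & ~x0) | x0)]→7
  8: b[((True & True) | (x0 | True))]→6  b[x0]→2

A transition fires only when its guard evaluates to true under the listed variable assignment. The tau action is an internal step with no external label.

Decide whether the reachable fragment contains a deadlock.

Reachable = {0,1,2,3,4,6,7}
  0: tau→3  [1 out]
  1: ∅  [STUCK]
  2: tau→4  [1 out]
  3: a→1  a→4  tau→6  [3 out]
  4: a→0  b→6  d→4  [3 out]
  6: tau→2  tau→7  [2 out]
  7: b→7  [1 out]
witness 1: tau·a

Answer: DEADLOCK at state 1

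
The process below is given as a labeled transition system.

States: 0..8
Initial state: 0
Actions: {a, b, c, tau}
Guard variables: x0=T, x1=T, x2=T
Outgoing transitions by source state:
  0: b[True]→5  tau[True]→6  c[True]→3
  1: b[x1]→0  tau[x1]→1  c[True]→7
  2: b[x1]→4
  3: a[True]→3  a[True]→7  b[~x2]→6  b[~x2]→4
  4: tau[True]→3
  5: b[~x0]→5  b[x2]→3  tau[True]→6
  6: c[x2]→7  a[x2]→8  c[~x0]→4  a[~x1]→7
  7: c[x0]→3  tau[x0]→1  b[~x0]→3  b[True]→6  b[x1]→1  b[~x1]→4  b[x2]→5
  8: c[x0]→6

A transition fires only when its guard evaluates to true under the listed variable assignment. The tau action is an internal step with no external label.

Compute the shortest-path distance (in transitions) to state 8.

Answer: 2

Working:
BFS to 8:
  Layer 0: {0}
  Layer 1: {3,5,6}
  Layer 2: {7,8}
first hit 8 at d=2 via tau·a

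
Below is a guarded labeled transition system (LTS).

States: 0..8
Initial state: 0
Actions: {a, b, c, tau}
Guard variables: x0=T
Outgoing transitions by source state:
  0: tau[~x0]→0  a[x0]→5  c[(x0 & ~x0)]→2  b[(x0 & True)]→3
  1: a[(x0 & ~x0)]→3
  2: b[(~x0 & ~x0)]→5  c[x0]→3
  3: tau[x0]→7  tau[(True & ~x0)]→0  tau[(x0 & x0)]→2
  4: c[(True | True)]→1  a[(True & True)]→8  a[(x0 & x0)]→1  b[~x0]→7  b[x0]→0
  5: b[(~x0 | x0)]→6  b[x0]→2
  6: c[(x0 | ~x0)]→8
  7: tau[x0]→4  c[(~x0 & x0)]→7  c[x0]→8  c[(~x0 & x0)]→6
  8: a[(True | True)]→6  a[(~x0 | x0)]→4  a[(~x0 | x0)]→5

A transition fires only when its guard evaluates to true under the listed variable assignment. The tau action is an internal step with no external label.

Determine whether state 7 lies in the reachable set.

17 transition(s) survive guard evaluation.
Layer 0: {0}
Layer 1: {3,5}  cumulative {0,3,5}
Layer 2: {2,6,7}  cumulative {0,2,3,5,6,7}
Layer 3: {4,8}  cumulative {0,2,3,4,5,6,7,8}
Layer 4: {1}  cumulative {0,1,2,3,4,5,6,7,8}
Reach set: {0,1,2,3,4,5,6,7,8}
trace reaching 7: b·tau

Answer: REACHABLE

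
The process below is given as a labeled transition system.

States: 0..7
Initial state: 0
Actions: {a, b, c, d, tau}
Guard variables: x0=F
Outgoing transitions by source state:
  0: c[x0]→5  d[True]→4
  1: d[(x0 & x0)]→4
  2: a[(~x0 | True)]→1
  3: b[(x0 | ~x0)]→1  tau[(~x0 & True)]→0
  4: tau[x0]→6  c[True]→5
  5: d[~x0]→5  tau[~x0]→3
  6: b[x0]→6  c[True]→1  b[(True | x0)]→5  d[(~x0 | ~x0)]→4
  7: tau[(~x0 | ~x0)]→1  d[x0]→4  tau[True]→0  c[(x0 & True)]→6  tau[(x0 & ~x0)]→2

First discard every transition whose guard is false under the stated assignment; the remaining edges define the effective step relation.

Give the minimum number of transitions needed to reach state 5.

Layered search for 5:
  depth 0: {0}
  depth 1: {4}
  depth 2: {5}
depth(5)=2, e.g. d·c

Answer: 2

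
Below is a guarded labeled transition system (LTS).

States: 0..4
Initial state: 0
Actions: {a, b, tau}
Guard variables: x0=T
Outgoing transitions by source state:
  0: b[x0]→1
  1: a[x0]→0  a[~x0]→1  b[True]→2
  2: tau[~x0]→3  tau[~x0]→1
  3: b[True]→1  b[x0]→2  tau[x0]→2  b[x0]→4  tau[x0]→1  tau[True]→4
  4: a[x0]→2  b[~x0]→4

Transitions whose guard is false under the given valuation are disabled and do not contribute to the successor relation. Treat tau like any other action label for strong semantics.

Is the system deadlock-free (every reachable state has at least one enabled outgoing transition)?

R = {0,1,2}
  0: b→1  [1 out]
  1: a→0  b→2  [2 out]
  2: ∅  [STUCK]
Path to 2: b·b

Answer: DEADLOCK at state 2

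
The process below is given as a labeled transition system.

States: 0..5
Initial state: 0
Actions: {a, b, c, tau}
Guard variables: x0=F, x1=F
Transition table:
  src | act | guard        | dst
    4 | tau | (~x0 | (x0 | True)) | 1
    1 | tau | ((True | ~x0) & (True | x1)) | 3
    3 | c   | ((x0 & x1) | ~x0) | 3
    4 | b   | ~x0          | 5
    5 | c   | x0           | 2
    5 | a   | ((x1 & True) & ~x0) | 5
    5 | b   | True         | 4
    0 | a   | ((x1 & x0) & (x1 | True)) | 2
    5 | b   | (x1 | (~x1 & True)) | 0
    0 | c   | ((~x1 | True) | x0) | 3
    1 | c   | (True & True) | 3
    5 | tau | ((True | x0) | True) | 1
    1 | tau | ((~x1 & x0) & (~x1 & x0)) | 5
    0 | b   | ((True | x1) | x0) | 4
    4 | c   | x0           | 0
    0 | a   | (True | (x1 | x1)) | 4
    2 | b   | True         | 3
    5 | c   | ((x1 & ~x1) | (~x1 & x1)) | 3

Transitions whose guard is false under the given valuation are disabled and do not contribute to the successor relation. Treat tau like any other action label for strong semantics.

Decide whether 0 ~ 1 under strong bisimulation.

Bisimulation quotient by refinement:
  round 0: {{0,1,2,3,4,5}}
  round 1: {{0},{1},{2},{3},{4,5}}
  round 2: {{0},{1},{2},{3},{4},{5}}
6 equivalence class(es) (converged in 3)
0∈{0}, 1∈{1}

Answer: NOT BISIMILAR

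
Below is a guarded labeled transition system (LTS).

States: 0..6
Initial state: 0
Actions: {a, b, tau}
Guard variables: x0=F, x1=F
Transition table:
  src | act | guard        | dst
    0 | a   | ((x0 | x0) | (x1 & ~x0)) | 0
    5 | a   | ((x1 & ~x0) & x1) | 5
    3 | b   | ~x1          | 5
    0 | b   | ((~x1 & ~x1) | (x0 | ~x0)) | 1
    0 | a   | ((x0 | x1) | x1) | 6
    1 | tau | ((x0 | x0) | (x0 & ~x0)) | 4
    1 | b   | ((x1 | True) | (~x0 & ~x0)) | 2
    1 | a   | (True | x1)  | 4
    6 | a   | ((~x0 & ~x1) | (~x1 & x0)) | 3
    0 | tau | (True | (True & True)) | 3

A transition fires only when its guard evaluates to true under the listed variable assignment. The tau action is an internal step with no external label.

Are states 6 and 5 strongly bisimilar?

Refine partition for ~:
  P[0] = {{0,1,2,3,4,5,6}}
  P[1] = {{0},{1},{2,4,5},{3},{6}}
stable after 2 split(s): 5 block(s)
class of 6: {6}; class of 5: {2,4,5}

Answer: NOT BISIMILAR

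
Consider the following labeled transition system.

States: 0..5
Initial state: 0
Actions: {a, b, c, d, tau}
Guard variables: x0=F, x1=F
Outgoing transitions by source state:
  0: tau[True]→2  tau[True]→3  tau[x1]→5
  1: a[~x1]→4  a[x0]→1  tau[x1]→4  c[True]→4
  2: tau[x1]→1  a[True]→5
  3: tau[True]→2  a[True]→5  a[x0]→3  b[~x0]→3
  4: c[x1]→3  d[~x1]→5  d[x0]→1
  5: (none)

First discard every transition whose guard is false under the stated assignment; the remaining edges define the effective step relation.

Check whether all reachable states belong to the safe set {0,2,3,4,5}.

Safe = {0,2,3,4,5}
Reachable = {0,2,3,5}
  0: ok
  2: ok
  3: ok
  5: ok

Answer: INVARIANT HOLDS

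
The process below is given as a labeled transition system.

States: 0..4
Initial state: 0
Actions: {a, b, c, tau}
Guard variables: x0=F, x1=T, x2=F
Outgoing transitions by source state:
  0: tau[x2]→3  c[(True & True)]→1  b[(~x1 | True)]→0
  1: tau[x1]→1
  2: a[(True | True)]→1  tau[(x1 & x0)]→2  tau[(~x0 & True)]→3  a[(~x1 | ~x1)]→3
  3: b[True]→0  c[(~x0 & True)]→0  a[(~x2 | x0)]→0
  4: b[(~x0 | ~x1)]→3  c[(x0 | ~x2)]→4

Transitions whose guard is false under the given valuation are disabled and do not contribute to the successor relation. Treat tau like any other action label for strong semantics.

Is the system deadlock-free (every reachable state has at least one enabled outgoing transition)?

Reachable = {0,1}
  0: b→0  c→1  [deg 2]
  1: tau→1  [deg 1]

Answer: DEADLOCK-FREE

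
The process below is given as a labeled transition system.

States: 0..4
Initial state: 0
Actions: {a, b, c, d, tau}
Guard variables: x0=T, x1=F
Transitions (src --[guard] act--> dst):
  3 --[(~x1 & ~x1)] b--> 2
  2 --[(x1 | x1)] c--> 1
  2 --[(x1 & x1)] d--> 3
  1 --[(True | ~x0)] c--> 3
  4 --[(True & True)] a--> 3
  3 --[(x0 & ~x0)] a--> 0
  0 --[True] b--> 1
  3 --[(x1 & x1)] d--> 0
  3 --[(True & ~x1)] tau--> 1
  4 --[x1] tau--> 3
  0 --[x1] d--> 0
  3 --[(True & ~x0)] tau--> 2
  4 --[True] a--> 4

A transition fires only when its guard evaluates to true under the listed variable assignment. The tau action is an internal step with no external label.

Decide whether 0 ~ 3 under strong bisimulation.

Answer: NOT BISIMILAR

Trace:
Bisimulation quotient by refinement:
  round 0: {{0,1,2,3,4}}
  round 1: {{0},{1},{2},{3},{4}}
5 equivalence class(es) (converged in 2)
[0]={0}  [3]={3}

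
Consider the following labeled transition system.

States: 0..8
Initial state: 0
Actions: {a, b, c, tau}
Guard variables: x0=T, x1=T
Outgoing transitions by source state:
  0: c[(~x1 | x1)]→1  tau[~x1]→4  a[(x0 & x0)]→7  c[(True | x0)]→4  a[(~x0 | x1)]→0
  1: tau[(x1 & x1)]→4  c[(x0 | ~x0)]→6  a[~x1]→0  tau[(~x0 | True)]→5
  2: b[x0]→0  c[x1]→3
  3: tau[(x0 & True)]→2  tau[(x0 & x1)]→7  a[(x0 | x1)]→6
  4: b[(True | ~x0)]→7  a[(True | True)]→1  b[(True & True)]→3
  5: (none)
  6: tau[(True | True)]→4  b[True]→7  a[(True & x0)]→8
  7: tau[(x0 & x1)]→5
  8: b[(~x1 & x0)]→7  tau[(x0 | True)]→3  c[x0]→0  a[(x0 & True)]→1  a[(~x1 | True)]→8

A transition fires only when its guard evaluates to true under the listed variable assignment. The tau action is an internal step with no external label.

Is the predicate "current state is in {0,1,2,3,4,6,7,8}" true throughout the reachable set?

Inv-set: {0,1,2,3,4,6,7,8}
Reachable = {0,1,2,3,4,5,6,7,8}
  0: safe
  1: safe
  2: safe
  3: safe
  4: safe
  5: VIOLATES
  6: safe
  7: safe
  8: safe
reach 5 via c·tau — violates

Answer: INVARIANT VIOLATED at state 5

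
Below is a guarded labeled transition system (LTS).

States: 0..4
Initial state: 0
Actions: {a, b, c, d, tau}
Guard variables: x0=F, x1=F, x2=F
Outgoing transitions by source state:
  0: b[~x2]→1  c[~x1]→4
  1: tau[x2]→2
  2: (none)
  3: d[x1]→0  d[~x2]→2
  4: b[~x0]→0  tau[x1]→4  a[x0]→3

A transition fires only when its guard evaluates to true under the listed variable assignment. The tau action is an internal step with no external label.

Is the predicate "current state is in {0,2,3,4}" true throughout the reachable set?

Safe = {0,2,3,4}
Reachable = {0,1,4}
  0: ok
  1: VIOLATES
  4: ok
reach 1 via b — violates

Answer: INVARIANT VIOLATED at state 1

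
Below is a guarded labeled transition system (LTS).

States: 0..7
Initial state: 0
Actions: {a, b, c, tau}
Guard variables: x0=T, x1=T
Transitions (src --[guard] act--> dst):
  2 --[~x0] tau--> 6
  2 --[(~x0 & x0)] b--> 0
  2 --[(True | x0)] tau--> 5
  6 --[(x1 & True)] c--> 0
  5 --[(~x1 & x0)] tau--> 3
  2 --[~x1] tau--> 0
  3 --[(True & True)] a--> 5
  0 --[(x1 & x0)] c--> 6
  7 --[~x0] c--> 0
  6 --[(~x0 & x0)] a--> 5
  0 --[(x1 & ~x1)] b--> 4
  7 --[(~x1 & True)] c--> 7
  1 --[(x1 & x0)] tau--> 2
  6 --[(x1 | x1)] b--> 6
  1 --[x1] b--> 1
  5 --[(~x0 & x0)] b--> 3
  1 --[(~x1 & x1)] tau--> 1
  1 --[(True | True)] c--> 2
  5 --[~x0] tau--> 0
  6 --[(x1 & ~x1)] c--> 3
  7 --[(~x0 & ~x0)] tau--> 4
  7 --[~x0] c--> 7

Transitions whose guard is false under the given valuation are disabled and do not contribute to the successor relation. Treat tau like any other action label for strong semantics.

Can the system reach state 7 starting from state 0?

Answer: UNREACHABLE

Trace:
Guard filter leaves 8 enabled edge(s).
L0 = {0}
L1 = {6}  cumulative {0,6}
R = {0,6}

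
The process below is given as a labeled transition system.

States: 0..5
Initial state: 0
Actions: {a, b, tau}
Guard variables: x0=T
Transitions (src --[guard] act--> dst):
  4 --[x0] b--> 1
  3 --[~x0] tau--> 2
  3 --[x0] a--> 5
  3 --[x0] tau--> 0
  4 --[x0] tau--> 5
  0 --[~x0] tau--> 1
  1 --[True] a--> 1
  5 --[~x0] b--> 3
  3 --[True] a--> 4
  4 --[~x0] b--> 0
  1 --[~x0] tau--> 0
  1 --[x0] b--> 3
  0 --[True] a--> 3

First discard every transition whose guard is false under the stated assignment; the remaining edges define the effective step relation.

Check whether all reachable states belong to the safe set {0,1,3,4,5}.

Safe = {0,1,3,4,5}
Reachable = {0,1,3,4,5}
  0: ok
  1: ok
  3: ok
  4: ok
  5: ok

Answer: INVARIANT HOLDS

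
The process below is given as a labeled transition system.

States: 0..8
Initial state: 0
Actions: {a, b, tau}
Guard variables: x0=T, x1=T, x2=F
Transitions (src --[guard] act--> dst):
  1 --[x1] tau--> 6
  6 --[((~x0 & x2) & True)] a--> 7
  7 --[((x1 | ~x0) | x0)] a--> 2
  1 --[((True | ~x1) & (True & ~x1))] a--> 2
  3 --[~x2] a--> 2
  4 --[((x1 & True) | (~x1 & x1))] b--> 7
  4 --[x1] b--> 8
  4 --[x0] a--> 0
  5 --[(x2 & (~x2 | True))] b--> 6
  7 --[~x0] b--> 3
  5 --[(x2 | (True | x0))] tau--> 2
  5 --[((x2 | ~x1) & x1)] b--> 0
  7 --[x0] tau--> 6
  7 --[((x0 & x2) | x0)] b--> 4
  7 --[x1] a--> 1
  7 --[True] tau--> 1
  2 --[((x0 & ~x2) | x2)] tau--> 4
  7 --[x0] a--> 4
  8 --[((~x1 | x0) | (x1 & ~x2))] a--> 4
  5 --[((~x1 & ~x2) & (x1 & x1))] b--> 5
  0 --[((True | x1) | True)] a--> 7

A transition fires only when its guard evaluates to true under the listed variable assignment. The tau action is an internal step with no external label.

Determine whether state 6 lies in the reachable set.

15 transition(s) survive guard evaluation.
L0 = {0}
L1 = {7}  total {0,7}
L2 = {1,2,4,6}  total {0,1,2,4,6,7}
L3 = {8}  total {0,1,2,4,6,7,8}
Reach set: {0,1,2,4,6,7,8}
witness 6: a·tau

Answer: REACHABLE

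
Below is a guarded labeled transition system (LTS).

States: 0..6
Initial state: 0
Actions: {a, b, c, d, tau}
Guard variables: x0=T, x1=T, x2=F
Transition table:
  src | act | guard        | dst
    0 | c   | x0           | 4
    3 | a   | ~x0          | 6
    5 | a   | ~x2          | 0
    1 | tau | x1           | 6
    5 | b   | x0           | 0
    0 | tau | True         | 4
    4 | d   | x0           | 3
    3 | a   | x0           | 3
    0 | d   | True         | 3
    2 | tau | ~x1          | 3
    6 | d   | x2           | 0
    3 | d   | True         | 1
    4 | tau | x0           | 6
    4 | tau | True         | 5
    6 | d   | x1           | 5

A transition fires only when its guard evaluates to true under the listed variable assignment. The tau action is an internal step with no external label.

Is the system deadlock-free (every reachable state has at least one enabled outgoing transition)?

Reachable = {0,1,3,4,5,6}
  0: c→4  d→3  tau→4  [deg 3]
  1: tau→6  [deg 1]
  3: a→3  d→1  [deg 2]
  4: d→3  tau→5  tau→6  [deg 3]
  5: a→0  b→0  [deg 2]
  6: d→5  [deg 1]

Answer: DEADLOCK-FREE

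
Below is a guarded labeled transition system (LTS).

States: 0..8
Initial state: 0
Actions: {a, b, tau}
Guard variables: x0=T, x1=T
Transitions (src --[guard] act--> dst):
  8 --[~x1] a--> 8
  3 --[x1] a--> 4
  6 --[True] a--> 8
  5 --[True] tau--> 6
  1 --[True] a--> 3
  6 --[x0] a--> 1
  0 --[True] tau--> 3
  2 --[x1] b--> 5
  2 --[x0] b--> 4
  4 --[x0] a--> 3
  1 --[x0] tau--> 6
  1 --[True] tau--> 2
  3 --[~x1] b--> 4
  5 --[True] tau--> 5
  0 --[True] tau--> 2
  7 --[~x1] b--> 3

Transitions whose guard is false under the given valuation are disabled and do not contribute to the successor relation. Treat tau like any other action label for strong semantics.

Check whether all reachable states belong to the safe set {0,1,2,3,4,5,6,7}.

Answer: INVARIANT VIOLATED at state 8

Working:
Inv-set: {0,1,2,3,4,5,6,7}
R = {0,1,2,3,4,5,6,8}
  0: ✓
  1: ✓
  2: ✓
  3: ✓
  4: ✓
  5: ✓
  6: ✓
  8: ✗ unsafe
counterexample path to 8: tau·b·tau·a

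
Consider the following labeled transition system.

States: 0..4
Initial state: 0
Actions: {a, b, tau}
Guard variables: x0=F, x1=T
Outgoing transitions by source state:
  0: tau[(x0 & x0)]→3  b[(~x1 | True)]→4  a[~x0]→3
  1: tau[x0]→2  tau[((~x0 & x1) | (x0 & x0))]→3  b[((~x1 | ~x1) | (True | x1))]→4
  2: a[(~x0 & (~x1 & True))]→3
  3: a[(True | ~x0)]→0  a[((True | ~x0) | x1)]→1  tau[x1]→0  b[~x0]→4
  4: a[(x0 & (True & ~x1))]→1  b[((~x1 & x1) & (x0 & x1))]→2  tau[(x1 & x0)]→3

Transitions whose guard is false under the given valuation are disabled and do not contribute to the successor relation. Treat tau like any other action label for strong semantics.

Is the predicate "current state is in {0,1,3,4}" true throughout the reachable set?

Inv-set: {0,1,3,4}
Reach set: {0,1,3,4}
  0: ✓
  1: ✓
  3: ✓
  4: ✓

Answer: INVARIANT HOLDS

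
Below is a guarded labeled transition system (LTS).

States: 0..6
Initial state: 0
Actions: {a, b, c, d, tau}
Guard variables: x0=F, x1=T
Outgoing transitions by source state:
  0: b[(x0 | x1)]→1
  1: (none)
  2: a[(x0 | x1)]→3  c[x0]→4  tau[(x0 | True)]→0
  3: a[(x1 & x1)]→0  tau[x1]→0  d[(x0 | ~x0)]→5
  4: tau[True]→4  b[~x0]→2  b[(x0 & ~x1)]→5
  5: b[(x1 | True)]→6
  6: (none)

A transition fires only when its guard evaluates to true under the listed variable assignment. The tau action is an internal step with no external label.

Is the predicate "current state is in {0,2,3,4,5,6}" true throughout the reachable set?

Answer: INVARIANT VIOLATED at state 1

Analysis:
Allowed set {0,2,3,4,5,6}
R = {0,1}
  0: safe
  1: ✗ unsafe
reach 1 via b — violates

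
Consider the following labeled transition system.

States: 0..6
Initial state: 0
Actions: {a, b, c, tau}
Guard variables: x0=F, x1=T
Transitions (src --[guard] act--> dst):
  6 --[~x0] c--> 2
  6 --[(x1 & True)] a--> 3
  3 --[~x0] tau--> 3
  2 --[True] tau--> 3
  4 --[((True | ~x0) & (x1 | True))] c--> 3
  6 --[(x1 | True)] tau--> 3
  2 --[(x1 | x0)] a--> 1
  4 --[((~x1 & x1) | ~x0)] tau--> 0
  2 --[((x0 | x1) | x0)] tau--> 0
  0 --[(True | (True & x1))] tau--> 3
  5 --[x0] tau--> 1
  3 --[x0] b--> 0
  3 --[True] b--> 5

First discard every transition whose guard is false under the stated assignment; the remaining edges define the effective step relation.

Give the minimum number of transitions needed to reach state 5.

Answer: 2

Trace:
Layered search for 5:
  depth 0: {0}
  depth 1: {3}
  depth 2: {5}
5 enters at depth 2; path tau·b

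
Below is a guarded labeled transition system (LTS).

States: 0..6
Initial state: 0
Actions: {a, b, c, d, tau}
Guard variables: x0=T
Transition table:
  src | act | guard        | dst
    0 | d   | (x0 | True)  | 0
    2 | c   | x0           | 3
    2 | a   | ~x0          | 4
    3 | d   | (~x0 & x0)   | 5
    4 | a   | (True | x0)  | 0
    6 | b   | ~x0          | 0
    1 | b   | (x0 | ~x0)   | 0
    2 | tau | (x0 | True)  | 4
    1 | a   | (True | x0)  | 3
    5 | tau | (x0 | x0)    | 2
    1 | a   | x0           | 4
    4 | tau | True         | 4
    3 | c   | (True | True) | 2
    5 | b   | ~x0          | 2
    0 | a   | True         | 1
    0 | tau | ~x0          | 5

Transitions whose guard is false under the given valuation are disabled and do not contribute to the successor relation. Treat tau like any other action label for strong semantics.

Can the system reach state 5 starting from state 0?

After dropping false guards: 11 live edges.
Layer 0: {0}
Layer 1: {1}  total {0,1}
Layer 2: {3,4}  total {0,1,3,4}
Layer 3: {2}  total {0,1,2,3,4}
Reachable = {0,1,2,3,4}

Answer: UNREACHABLE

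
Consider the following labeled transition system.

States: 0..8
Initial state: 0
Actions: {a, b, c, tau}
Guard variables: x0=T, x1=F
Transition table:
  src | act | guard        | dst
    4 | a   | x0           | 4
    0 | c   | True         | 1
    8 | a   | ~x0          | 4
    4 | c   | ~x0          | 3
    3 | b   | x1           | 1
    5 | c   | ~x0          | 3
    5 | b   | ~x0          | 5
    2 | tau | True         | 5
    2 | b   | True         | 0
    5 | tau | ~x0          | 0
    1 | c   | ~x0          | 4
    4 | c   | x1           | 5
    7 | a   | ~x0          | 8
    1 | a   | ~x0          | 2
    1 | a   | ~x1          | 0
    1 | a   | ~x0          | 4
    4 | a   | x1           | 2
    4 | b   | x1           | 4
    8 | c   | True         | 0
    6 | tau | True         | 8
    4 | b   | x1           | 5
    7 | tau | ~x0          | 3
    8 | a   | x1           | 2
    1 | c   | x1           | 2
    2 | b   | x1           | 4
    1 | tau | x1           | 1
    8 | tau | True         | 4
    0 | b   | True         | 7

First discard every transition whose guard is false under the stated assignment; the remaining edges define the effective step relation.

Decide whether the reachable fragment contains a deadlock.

Answer: DEADLOCK at state 7

Trace:
Reachable = {0,1,7}
  0: b→7  c→1  [2 exit(s)]
  1: a→0  [1 exit(s)]
  7: ∅  [no exit]
witness 7: b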